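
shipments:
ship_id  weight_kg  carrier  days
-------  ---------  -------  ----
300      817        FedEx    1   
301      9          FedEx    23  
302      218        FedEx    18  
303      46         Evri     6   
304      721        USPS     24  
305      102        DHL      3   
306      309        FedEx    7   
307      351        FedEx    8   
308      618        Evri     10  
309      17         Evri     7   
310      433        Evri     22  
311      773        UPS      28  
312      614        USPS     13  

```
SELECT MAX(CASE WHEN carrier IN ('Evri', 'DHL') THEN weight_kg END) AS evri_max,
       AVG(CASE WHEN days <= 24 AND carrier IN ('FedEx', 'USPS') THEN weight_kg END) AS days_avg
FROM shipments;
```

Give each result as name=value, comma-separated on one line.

evri_max=618, days_avg=434.1428571429

[evri_max: carrier IN ('Evri', 'DHL')]
ship_id=300: ✗
ship_id=301: ✗
ship_id=302: ✗
ship_id=303: ✓ → 46
ship_id=304: ✗
ship_id=305: ✓ → 102
ship_id=306: ✗
ship_id=307: ✗
ship_id=308: ✓ → 618
ship_id=309: ✓ → 17
ship_id=310: ✓ → 433
ship_id=311: ✗
ship_id=312: ✗
evri_max = MAX(46, 102, 618, 17, 433) = 618
—
[days_avg: days <= 24 AND carrier IN ('FedEx', 'USPS')]
ship_id=300: ✓ → 817
ship_id=301: ✓ → 9
ship_id=302: ✓ → 218
ship_id=303: ✗
ship_id=304: ✓ → 721
ship_id=305: ✗
ship_id=306: ✓ → 309
ship_id=307: ✓ → 351
ship_id=308: ✗
ship_id=309: ✗
ship_id=310: ✗
ship_id=311: ✗
ship_id=312: ✓ → 614
days_avg = (817 + 9 + 218 + 721 + 309 + 351 + 614) / 7 = 434.1428571429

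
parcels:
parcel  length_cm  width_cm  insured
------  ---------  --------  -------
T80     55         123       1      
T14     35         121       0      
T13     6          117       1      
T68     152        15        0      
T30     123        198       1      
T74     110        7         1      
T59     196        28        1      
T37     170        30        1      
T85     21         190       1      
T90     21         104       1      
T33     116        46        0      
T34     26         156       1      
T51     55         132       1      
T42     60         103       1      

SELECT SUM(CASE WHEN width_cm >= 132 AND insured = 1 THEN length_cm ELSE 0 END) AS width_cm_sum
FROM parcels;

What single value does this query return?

parcel=T80: ✗
parcel=T14: ✗
parcel=T13: ✗
parcel=T68: ✗
parcel=T30: ✓ → 123
parcel=T74: ✗
parcel=T59: ✗
parcel=T37: ✗
parcel=T85: ✓ → 21
parcel=T90: ✗
parcel=T33: ✗
parcel=T34: ✓ → 26
parcel=T51: ✓ → 55
parcel=T42: ✗
width_cm_sum = 123 + 21 + 26 + 55 = 225

225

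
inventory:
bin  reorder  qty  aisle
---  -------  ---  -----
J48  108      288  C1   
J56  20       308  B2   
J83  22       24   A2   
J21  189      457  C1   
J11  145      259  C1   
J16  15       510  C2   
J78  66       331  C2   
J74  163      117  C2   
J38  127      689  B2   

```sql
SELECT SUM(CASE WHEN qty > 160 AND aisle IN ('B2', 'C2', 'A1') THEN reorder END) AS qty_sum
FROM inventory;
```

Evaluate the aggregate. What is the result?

228

bin=J48: ✗
bin=J56: ✓ → 20
bin=J83: ✗
bin=J21: ✗
bin=J11: ✗
bin=J16: ✓ → 15
bin=J78: ✓ → 66
bin=J74: ✗
bin=J38: ✓ → 127
qty_sum = 20 + 15 + 66 + 127 = 228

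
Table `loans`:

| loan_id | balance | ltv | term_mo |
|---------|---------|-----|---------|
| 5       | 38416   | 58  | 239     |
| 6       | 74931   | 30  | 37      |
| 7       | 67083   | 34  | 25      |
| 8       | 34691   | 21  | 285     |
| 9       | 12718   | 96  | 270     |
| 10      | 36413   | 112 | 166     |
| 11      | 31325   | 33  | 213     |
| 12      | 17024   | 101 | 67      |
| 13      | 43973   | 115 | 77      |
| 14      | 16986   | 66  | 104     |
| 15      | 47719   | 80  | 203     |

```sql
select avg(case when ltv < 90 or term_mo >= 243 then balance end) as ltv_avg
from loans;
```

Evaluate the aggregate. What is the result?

40483.625

loan_id=5: ✓ → 38416
loan_id=6: ✓ → 74931
loan_id=7: ✓ → 67083
loan_id=8: ✓ → 34691
loan_id=9: ✓ → 12718
loan_id=10: ✗
loan_id=11: ✓ → 31325
loan_id=12: ✗
loan_id=13: ✗
loan_id=14: ✓ → 16986
loan_id=15: ✓ → 47719
ltv_avg = (38416 + 74931 + 67083 + 34691 + 12718 + 31325 + 16986 + 47719) / 8 = 40483.625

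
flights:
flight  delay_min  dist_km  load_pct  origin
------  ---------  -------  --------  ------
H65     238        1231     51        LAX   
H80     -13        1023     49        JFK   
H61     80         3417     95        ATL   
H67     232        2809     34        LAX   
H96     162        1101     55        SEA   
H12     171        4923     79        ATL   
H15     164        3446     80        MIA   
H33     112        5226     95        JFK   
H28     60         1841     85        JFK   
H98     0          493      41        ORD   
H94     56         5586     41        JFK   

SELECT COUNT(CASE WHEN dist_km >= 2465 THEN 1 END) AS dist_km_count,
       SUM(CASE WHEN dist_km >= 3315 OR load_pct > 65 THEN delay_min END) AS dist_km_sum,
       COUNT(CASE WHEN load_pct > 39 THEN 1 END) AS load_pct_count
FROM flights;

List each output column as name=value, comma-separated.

dist_km_count=6, dist_km_sum=643, load_pct_count=10

[dist_km_count: dist_km >= 2465]
flight=H65: ✗
flight=H80: ✗
flight=H61: ✓ → 1
flight=H67: ✓ → 1
flight=H96: ✗
flight=H12: ✓ → 1
flight=H15: ✓ → 1
flight=H33: ✓ → 1
flight=H28: ✗
flight=H98: ✗
flight=H94: ✓ → 1
dist_km_count = COUNT(1, 1, 1, 1, 1, 1) = 6
—
[dist_km_sum: dist_km >= 3315 OR load_pct > 65]
flight=H65: ✗
flight=H80: ✗
flight=H61: ✓ → 80
flight=H67: ✗
flight=H96: ✗
flight=H12: ✓ → 171
flight=H15: ✓ → 164
flight=H33: ✓ → 112
flight=H28: ✓ → 60
flight=H98: ✗
flight=H94: ✓ → 56
dist_km_sum = 80 + 171 + 164 + 112 + 60 + 56 = 643
—
[load_pct_count: load_pct > 39]
flight=H65: ✓ → 1
flight=H80: ✓ → 1
flight=H61: ✓ → 1
flight=H67: ✗
flight=H96: ✓ → 1
flight=H12: ✓ → 1
flight=H15: ✓ → 1
flight=H33: ✓ → 1
flight=H28: ✓ → 1
flight=H98: ✓ → 1
flight=H94: ✓ → 1
load_pct_count = COUNT(1, 1, 1, 1, 1, 1, 1, 1, 1, 1) = 10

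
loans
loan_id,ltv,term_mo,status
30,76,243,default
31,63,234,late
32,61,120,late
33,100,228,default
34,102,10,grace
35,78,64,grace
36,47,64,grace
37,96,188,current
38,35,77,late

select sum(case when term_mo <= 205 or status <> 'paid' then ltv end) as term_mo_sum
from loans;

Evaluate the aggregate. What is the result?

658

loan_id=30: ✓ → 76
loan_id=31: ✓ → 63
loan_id=32: ✓ → 61
loan_id=33: ✓ → 100
loan_id=34: ✓ → 102
loan_id=35: ✓ → 78
loan_id=36: ✓ → 47
loan_id=37: ✓ → 96
loan_id=38: ✓ → 35
term_mo_sum = 76 + 63 + 61 + 100 + 102 + 78 + 47 + 96 + 35 = 658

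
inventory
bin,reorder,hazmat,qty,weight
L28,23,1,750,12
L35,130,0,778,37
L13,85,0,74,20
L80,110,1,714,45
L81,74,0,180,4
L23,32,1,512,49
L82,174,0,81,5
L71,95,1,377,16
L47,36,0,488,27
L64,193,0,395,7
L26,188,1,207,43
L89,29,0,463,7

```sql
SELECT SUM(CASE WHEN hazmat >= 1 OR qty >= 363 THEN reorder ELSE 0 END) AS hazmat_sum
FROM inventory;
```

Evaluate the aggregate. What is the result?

bin=L28: ✓ → 23
bin=L35: ✓ → 130
bin=L13: ✗
bin=L80: ✓ → 110
bin=L81: ✗
bin=L23: ✓ → 32
bin=L82: ✗
bin=L71: ✓ → 95
bin=L47: ✓ → 36
bin=L64: ✓ → 193
bin=L26: ✓ → 188
bin=L89: ✓ → 29
hazmat_sum = 23 + 130 + 110 + 32 + 95 + 36 + 193 + 188 + 29 = 836

836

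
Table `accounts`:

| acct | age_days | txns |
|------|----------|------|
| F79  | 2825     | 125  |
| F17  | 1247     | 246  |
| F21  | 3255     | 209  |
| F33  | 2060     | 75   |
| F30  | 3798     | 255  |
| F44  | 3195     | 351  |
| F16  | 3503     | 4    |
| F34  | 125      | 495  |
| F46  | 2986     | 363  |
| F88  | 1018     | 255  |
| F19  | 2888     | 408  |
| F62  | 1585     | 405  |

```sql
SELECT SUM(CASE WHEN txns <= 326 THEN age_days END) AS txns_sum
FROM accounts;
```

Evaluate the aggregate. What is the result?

acct=F79: ✓ → 2825
acct=F17: ✓ → 1247
acct=F21: ✓ → 3255
acct=F33: ✓ → 2060
acct=F30: ✓ → 3798
acct=F44: ✗
acct=F16: ✓ → 3503
acct=F34: ✗
acct=F46: ✗
acct=F88: ✓ → 1018
acct=F19: ✗
acct=F62: ✗
txns_sum = 2825 + 1247 + 3255 + 2060 + 3798 + 3503 + 1018 = 17706

17706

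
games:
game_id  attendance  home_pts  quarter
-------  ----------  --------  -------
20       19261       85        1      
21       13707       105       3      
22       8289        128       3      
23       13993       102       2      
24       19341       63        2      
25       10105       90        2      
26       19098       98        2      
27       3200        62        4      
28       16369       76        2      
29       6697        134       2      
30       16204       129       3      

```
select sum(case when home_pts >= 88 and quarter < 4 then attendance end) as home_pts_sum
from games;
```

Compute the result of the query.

game_id=20: ✗
game_id=21: ✓ → 13707
game_id=22: ✓ → 8289
game_id=23: ✓ → 13993
game_id=24: ✗
game_id=25: ✓ → 10105
game_id=26: ✓ → 19098
game_id=27: ✗
game_id=28: ✗
game_id=29: ✓ → 6697
game_id=30: ✓ → 16204
home_pts_sum = 13707 + 8289 + 13993 + 10105 + 19098 + 6697 + 16204 = 88093

88093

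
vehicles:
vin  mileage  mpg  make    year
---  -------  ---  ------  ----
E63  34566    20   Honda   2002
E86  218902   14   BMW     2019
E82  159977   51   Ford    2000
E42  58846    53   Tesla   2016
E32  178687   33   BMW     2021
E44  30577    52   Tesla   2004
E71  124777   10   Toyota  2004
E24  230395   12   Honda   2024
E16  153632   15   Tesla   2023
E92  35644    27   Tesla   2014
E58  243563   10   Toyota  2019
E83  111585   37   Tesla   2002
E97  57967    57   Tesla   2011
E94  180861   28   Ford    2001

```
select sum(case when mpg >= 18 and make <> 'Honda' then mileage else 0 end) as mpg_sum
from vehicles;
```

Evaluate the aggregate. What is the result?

814144

vin=E63: ✗
vin=E86: ✗
vin=E82: ✓ → 159977
vin=E42: ✓ → 58846
vin=E32: ✓ → 178687
vin=E44: ✓ → 30577
vin=E71: ✗
vin=E24: ✗
vin=E16: ✗
vin=E92: ✓ → 35644
vin=E58: ✗
vin=E83: ✓ → 111585
vin=E97: ✓ → 57967
vin=E94: ✓ → 180861
mpg_sum = 159977 + 58846 + 178687 + 30577 + 35644 + 111585 + 57967 + 180861 = 814144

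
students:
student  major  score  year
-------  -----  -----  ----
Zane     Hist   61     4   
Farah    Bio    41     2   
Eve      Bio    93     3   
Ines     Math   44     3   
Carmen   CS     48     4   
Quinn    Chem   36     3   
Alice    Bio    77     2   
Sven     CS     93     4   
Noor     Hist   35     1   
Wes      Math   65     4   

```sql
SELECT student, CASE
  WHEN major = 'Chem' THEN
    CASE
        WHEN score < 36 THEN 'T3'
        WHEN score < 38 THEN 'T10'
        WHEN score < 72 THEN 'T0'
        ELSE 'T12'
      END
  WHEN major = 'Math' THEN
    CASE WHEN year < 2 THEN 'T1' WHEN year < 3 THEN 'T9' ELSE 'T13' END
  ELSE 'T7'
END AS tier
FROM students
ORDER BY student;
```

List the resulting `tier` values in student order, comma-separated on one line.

T7, T7, T7, T7, T13, T7, T10, T7, T13, T7

student=Alice: major='Bio' → outer ELSE → T7
student=Carmen: major='CS' → outer ELSE → T7
student=Eve: major='Bio' → outer ELSE → T7
student=Farah: major='Bio' → outer ELSE → T7
student=Ines: major='Math' → inner[ELSE] → T13
student=Noor: major='Hist' → outer ELSE → T7
student=Quinn: major='Chem' → inner[score < 38] → T10
student=Sven: major='CS' → outer ELSE → T7
student=Wes: major='Math' → inner[ELSE] → T13
student=Zane: major='Hist' → outer ELSE → T7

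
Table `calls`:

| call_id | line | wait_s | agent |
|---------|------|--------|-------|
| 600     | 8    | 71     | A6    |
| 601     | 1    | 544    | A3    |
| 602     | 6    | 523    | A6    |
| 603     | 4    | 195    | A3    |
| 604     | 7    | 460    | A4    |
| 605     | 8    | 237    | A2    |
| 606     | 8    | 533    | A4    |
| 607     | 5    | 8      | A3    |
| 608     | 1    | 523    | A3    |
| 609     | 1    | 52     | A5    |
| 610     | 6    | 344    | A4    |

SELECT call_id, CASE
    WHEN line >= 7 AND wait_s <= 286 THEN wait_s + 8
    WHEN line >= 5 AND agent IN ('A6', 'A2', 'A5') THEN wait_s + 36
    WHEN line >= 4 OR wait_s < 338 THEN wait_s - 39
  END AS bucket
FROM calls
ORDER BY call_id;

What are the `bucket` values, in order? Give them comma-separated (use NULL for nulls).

79, NULL, 559, 156, 421, 245, 494, -31, NULL, 13, 305

call_id=600: line >= 7 AND wait_s <= 286 → 79
call_id=601: (no match → NULL) → NULL
call_id=602: line >= 5 AND agent IN ('A6', 'A2', 'A5') → 559
call_id=603: line >= 4 OR wait_s < 338 → 156
call_id=604: line >= 4 OR wait_s < 338 → 421
call_id=605: line >= 7 AND wait_s <= 286 → 245
call_id=606: line >= 4 OR wait_s < 338 → 494
call_id=607: line >= 4 OR wait_s < 338 → -31
call_id=608: (no match → NULL) → NULL
call_id=609: line >= 4 OR wait_s < 338 → 13
call_id=610: line >= 4 OR wait_s < 338 → 305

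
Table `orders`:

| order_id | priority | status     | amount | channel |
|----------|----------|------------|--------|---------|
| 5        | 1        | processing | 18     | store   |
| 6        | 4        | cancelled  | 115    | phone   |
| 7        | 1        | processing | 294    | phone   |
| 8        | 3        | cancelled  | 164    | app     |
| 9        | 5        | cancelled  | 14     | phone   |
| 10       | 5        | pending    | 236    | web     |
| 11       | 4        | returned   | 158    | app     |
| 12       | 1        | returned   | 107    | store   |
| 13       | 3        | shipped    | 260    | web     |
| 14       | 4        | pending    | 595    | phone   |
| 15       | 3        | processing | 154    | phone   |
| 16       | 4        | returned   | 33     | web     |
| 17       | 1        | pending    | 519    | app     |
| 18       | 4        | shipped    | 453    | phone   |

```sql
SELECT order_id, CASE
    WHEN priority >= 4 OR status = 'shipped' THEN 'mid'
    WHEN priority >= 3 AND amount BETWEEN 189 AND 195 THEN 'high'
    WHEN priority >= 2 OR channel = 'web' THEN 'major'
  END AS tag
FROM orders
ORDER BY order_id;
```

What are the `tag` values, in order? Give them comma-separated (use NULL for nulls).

order_id=5: (no match → NULL) → NULL
order_id=6: priority >= 4 OR status = 'shipped' → mid
order_id=7: (no match → NULL) → NULL
order_id=8: priority >= 2 OR channel = 'web' → major
order_id=9: priority >= 4 OR status = 'shipped' → mid
order_id=10: priority >= 4 OR status = 'shipped' → mid
order_id=11: priority >= 4 OR status = 'shipped' → mid
order_id=12: (no match → NULL) → NULL
order_id=13: priority >= 4 OR status = 'shipped' → mid
order_id=14: priority >= 4 OR status = 'shipped' → mid
order_id=15: priority >= 2 OR channel = 'web' → major
order_id=16: priority >= 4 OR status = 'shipped' → mid
order_id=17: (no match → NULL) → NULL
order_id=18: priority >= 4 OR status = 'shipped' → mid

NULL, mid, NULL, major, mid, mid, mid, NULL, mid, mid, major, mid, NULL, mid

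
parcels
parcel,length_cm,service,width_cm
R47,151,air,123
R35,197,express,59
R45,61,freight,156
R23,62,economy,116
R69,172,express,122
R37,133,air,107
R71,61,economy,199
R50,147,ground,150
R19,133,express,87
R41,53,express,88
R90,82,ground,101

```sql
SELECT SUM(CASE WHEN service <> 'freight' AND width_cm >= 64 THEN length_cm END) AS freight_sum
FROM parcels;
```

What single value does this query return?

994

parcel=R47: ✓ → 151
parcel=R35: ✗
parcel=R45: ✗
parcel=R23: ✓ → 62
parcel=R69: ✓ → 172
parcel=R37: ✓ → 133
parcel=R71: ✓ → 61
parcel=R50: ✓ → 147
parcel=R19: ✓ → 133
parcel=R41: ✓ → 53
parcel=R90: ✓ → 82
freight_sum = 151 + 62 + 172 + 133 + 61 + 147 + 133 + 53 + 82 = 994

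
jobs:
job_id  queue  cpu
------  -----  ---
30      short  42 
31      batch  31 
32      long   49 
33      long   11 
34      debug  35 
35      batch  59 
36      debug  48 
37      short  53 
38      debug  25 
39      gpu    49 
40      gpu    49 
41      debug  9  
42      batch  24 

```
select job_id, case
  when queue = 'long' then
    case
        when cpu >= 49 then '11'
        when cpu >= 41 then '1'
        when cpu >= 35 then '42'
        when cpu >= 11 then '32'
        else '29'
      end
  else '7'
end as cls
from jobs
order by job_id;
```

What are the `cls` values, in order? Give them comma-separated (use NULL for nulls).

job_id=30: queue='short' → outer ELSE → 7
job_id=31: queue='batch' → outer ELSE → 7
job_id=32: queue='long' → inner[cpu >= 49] → 11
job_id=33: queue='long' → inner[cpu >= 11] → 32
job_id=34: queue='debug' → outer ELSE → 7
job_id=35: queue='batch' → outer ELSE → 7
job_id=36: queue='debug' → outer ELSE → 7
job_id=37: queue='short' → outer ELSE → 7
job_id=38: queue='debug' → outer ELSE → 7
job_id=39: queue='gpu' → outer ELSE → 7
job_id=40: queue='gpu' → outer ELSE → 7
job_id=41: queue='debug' → outer ELSE → 7
job_id=42: queue='batch' → outer ELSE → 7

7, 7, 11, 32, 7, 7, 7, 7, 7, 7, 7, 7, 7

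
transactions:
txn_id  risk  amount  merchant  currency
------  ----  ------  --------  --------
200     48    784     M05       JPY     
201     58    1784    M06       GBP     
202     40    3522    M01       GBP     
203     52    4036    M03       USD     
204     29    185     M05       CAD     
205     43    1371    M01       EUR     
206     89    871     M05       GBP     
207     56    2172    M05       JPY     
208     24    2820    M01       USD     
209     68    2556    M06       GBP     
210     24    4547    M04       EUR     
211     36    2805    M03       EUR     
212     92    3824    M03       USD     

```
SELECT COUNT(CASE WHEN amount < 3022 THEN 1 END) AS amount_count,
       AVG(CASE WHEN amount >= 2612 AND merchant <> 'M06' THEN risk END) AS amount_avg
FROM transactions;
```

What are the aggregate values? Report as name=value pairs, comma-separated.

amount_count=9, amount_avg=44.6666666667

[amount_count: amount < 3022]
txn_id=200: ✓ → 1
txn_id=201: ✓ → 1
txn_id=202: ✗
txn_id=203: ✗
txn_id=204: ✓ → 1
txn_id=205: ✓ → 1
txn_id=206: ✓ → 1
txn_id=207: ✓ → 1
txn_id=208: ✓ → 1
txn_id=209: ✓ → 1
txn_id=210: ✗
txn_id=211: ✓ → 1
txn_id=212: ✗
amount_count = COUNT(1, 1, 1, 1, 1, 1, 1, 1, 1) = 9
—
[amount_avg: amount >= 2612 AND merchant <> 'M06']
txn_id=200: ✗
txn_id=201: ✗
txn_id=202: ✓ → 40
txn_id=203: ✓ → 52
txn_id=204: ✗
txn_id=205: ✗
txn_id=206: ✗
txn_id=207: ✗
txn_id=208: ✓ → 24
txn_id=209: ✗
txn_id=210: ✓ → 24
txn_id=211: ✓ → 36
txn_id=212: ✓ → 92
amount_avg = (40 + 52 + 24 + 24 + 36 + 92) / 6 = 44.6666666667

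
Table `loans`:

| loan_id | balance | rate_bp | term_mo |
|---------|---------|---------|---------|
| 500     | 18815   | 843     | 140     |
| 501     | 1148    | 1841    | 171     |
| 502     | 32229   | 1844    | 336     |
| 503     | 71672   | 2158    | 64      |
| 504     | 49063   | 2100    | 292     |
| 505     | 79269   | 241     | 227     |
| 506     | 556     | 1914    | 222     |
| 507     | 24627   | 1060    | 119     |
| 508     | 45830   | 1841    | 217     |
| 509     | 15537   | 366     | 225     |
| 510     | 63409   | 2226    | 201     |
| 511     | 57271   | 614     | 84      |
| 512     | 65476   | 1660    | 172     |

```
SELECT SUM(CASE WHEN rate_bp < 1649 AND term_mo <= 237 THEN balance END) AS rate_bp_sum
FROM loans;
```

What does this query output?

195519

loan_id=500: ✓ → 18815
loan_id=501: ✗
loan_id=502: ✗
loan_id=503: ✗
loan_id=504: ✗
loan_id=505: ✓ → 79269
loan_id=506: ✗
loan_id=507: ✓ → 24627
loan_id=508: ✗
loan_id=509: ✓ → 15537
loan_id=510: ✗
loan_id=511: ✓ → 57271
loan_id=512: ✗
rate_bp_sum = 18815 + 79269 + 24627 + 15537 + 57271 = 195519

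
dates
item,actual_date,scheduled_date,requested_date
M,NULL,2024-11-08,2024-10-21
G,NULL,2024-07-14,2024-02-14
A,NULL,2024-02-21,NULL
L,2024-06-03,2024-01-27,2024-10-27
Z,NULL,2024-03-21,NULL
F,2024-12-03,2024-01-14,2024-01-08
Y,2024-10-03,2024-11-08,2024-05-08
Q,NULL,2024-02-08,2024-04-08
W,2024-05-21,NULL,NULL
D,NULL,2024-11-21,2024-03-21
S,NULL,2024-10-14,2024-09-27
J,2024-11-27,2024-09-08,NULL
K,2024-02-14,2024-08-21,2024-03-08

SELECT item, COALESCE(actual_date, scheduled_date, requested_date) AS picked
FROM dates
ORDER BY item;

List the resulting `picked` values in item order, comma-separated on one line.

2024-02-21, 2024-11-21, 2024-12-03, 2024-07-14, 2024-11-27, 2024-02-14, 2024-06-03, 2024-11-08, 2024-02-08, 2024-10-14, 2024-05-21, 2024-10-03, 2024-03-21

item=A: actual_date=NULL, scheduled_date=2024-02-21 → 2024-02-21
item=D: actual_date=NULL, scheduled_date=2024-11-21 → 2024-11-21
item=F: actual_date=2024-12-03 → 2024-12-03
item=G: actual_date=NULL, scheduled_date=2024-07-14 → 2024-07-14
item=J: actual_date=2024-11-27 → 2024-11-27
item=K: actual_date=2024-02-14 → 2024-02-14
item=L: actual_date=2024-06-03 → 2024-06-03
item=M: actual_date=NULL, scheduled_date=2024-11-08 → 2024-11-08
item=Q: actual_date=NULL, scheduled_date=2024-02-08 → 2024-02-08
item=S: actual_date=NULL, scheduled_date=2024-10-14 → 2024-10-14
item=W: actual_date=2024-05-21 → 2024-05-21
item=Y: actual_date=2024-10-03 → 2024-10-03
item=Z: actual_date=NULL, scheduled_date=2024-03-21 → 2024-03-21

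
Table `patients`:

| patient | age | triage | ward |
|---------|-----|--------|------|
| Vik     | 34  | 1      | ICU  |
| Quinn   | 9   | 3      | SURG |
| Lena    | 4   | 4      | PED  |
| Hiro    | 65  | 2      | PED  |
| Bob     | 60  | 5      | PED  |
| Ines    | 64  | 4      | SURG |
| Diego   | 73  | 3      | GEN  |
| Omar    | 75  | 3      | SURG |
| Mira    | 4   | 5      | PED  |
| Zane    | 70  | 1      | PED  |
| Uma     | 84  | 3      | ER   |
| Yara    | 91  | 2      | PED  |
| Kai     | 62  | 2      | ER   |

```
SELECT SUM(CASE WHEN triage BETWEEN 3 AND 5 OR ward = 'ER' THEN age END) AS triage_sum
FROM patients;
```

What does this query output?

435

patient=Vik: ✗
patient=Quinn: ✓ → 9
patient=Lena: ✓ → 4
patient=Hiro: ✗
patient=Bob: ✓ → 60
patient=Ines: ✓ → 64
patient=Diego: ✓ → 73
patient=Omar: ✓ → 75
patient=Mira: ✓ → 4
patient=Zane: ✗
patient=Uma: ✓ → 84
patient=Yara: ✗
patient=Kai: ✓ → 62
triage_sum = 9 + 4 + 60 + 64 + 73 + 75 + 4 + 84 + 62 = 435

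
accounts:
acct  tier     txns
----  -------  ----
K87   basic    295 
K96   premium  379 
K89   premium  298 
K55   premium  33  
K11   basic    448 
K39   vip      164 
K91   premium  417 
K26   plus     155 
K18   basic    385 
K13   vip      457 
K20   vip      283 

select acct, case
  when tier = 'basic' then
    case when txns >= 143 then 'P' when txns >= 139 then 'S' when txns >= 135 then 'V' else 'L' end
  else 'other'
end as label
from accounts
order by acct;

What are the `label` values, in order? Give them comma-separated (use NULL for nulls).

P, other, P, other, other, other, other, P, other, other, other

acct=K11: tier='basic' → inner[txns >= 143] → P
acct=K13: tier='vip' → outer ELSE → other
acct=K18: tier='basic' → inner[txns >= 143] → P
acct=K20: tier='vip' → outer ELSE → other
acct=K26: tier='plus' → outer ELSE → other
acct=K39: tier='vip' → outer ELSE → other
acct=K55: tier='premium' → outer ELSE → other
acct=K87: tier='basic' → inner[txns >= 143] → P
acct=K89: tier='premium' → outer ELSE → other
acct=K91: tier='premium' → outer ELSE → other
acct=K96: tier='premium' → outer ELSE → other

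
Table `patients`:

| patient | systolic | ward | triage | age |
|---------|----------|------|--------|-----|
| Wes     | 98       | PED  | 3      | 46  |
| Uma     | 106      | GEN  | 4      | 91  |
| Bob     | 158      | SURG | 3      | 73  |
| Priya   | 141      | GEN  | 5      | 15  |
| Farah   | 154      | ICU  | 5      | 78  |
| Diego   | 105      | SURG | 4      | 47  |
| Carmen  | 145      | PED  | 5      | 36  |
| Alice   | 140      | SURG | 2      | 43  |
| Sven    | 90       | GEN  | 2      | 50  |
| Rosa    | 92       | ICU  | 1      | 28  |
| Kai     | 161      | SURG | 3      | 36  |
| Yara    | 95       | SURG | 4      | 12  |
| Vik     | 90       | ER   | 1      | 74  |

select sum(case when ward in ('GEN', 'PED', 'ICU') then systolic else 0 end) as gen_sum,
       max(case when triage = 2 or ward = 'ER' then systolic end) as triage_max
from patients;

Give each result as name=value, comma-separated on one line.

[gen_sum: ward in ('GEN', 'PED', 'ICU')]
patient=Wes: ✓ → 98
patient=Uma: ✓ → 106
patient=Bob: ✗
patient=Priya: ✓ → 141
patient=Farah: ✓ → 154
patient=Diego: ✗
patient=Carmen: ✓ → 145
patient=Alice: ✗
patient=Sven: ✓ → 90
patient=Rosa: ✓ → 92
patient=Kai: ✗
patient=Yara: ✗
patient=Vik: ✗
gen_sum = 98 + 106 + 141 + 154 + 145 + 90 + 92 = 826
—
[triage_max: triage = 2 or ward = 'ER']
patient=Wes: ✗
patient=Uma: ✗
patient=Bob: ✗
patient=Priya: ✗
patient=Farah: ✗
patient=Diego: ✗
patient=Carmen: ✗
patient=Alice: ✓ → 140
patient=Sven: ✓ → 90
patient=Rosa: ✗
patient=Kai: ✗
patient=Yara: ✗
patient=Vik: ✓ → 90
triage_max = MAX(140, 90, 90) = 140

gen_sum=826, triage_max=140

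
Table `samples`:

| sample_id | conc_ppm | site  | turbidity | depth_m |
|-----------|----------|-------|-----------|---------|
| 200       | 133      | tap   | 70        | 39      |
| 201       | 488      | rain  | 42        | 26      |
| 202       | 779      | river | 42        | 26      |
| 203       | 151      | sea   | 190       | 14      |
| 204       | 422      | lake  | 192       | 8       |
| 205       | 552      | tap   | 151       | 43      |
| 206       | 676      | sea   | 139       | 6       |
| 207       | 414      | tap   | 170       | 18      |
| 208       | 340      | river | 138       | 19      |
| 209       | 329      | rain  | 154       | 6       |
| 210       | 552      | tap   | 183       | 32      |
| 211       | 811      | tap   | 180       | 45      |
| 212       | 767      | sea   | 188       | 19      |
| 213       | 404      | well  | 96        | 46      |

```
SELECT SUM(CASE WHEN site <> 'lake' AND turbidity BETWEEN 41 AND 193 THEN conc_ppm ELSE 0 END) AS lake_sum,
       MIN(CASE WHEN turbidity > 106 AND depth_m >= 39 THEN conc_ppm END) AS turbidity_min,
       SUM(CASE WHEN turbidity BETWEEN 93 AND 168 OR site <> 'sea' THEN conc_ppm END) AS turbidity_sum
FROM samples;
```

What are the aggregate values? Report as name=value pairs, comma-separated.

[lake_sum: site <> 'lake' AND turbidity BETWEEN 41 AND 193]
sample_id=200: ✓ → 133
sample_id=201: ✓ → 488
sample_id=202: ✓ → 779
sample_id=203: ✓ → 151
sample_id=204: ✗
sample_id=205: ✓ → 552
sample_id=206: ✓ → 676
sample_id=207: ✓ → 414
sample_id=208: ✓ → 340
sample_id=209: ✓ → 329
sample_id=210: ✓ → 552
sample_id=211: ✓ → 811
sample_id=212: ✓ → 767
sample_id=213: ✓ → 404
lake_sum = 133 + 488 + 779 + 151 + 552 + 676 + 414 + 340 + 329 + 552 + 811 + 767 + 404 = 6396
—
[turbidity_min: turbidity > 106 AND depth_m >= 39]
sample_id=200: ✗
sample_id=201: ✗
sample_id=202: ✗
sample_id=203: ✗
sample_id=204: ✗
sample_id=205: ✓ → 552
sample_id=206: ✗
sample_id=207: ✗
sample_id=208: ✗
sample_id=209: ✗
sample_id=210: ✗
sample_id=211: ✓ → 811
sample_id=212: ✗
sample_id=213: ✗
turbidity_min = MIN(552, 811) = 552
—
[turbidity_sum: turbidity BETWEEN 93 AND 168 OR site <> 'sea']
sample_id=200: ✓ → 133
sample_id=201: ✓ → 488
sample_id=202: ✓ → 779
sample_id=203: ✗
sample_id=204: ✓ → 422
sample_id=205: ✓ → 552
sample_id=206: ✓ → 676
sample_id=207: ✓ → 414
sample_id=208: ✓ → 340
sample_id=209: ✓ → 329
sample_id=210: ✓ → 552
sample_id=211: ✓ → 811
sample_id=212: ✗
sample_id=213: ✓ → 404
turbidity_sum = 133 + 488 + 779 + 422 + 552 + 676 + 414 + 340 + 329 + 552 + 811 + 404 = 5900

lake_sum=6396, turbidity_min=552, turbidity_sum=5900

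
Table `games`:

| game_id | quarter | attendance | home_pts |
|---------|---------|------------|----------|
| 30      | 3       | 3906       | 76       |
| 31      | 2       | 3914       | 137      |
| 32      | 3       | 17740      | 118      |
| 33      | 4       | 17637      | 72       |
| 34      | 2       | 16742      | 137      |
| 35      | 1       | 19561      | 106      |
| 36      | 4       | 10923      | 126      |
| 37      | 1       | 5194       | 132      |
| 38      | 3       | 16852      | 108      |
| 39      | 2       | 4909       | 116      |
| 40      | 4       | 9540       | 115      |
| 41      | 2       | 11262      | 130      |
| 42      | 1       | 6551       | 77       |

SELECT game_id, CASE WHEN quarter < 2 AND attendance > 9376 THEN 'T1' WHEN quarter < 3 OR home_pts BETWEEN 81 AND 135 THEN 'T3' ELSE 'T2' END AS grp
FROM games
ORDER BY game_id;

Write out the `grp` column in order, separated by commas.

T2, T3, T3, T2, T3, T1, T3, T3, T3, T3, T3, T3, T3

game_id=30: ELSE → T2
game_id=31: quarter < 3 OR home_pts BETWEEN 81 AND 135 → T3
game_id=32: quarter < 3 OR home_pts BETWEEN 81 AND 135 → T3
game_id=33: ELSE → T2
game_id=34: quarter < 3 OR home_pts BETWEEN 81 AND 135 → T3
game_id=35: quarter < 2 AND attendance > 9376 → T1
game_id=36: quarter < 3 OR home_pts BETWEEN 81 AND 135 → T3
game_id=37: quarter < 3 OR home_pts BETWEEN 81 AND 135 → T3
game_id=38: quarter < 3 OR home_pts BETWEEN 81 AND 135 → T3
game_id=39: quarter < 3 OR home_pts BETWEEN 81 AND 135 → T3
game_id=40: quarter < 3 OR home_pts BETWEEN 81 AND 135 → T3
game_id=41: quarter < 3 OR home_pts BETWEEN 81 AND 135 → T3
game_id=42: quarter < 3 OR home_pts BETWEEN 81 AND 135 → T3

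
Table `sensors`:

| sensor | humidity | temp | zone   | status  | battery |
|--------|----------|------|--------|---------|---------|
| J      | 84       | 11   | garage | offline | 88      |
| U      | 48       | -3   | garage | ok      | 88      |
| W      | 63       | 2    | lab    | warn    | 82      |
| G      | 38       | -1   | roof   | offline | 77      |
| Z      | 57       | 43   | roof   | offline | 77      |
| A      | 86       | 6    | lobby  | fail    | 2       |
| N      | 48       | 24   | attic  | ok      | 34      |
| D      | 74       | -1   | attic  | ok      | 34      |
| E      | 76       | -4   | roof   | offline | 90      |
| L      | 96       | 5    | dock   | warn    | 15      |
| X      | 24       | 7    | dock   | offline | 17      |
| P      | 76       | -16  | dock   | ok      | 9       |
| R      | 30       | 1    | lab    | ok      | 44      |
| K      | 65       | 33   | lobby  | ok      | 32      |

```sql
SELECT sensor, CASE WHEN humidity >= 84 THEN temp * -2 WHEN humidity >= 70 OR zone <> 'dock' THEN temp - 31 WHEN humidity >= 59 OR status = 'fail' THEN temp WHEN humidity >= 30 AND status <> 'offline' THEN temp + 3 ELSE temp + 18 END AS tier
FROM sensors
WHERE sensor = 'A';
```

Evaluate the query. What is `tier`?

-12

sensor = A: humidity=86, temp=6, zone=lobby, status=fail, battery=2.
humidity >= 84 → true → -12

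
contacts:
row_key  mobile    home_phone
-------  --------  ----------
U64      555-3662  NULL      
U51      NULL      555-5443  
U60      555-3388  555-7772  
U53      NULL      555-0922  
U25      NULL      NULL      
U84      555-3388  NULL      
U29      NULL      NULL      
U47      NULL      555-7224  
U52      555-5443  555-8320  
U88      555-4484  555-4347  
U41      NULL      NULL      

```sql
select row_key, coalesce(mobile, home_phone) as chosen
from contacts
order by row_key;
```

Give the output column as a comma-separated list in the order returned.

row_key=U25: mobile=NULL, home_phone=NULL (all NULL) → NULL
row_key=U29: mobile=NULL, home_phone=NULL (all NULL) → NULL
row_key=U41: mobile=NULL, home_phone=NULL (all NULL) → NULL
row_key=U47: mobile=NULL, home_phone=555-7224 → 555-7224
row_key=U51: mobile=NULL, home_phone=555-5443 → 555-5443
row_key=U52: mobile=555-5443 → 555-5443
row_key=U53: mobile=NULL, home_phone=555-0922 → 555-0922
row_key=U60: mobile=555-3388 → 555-3388
row_key=U64: mobile=555-3662 → 555-3662
row_key=U84: mobile=555-3388 → 555-3388
row_key=U88: mobile=555-4484 → 555-4484

NULL, NULL, NULL, 555-7224, 555-5443, 555-5443, 555-0922, 555-3388, 555-3662, 555-3388, 555-4484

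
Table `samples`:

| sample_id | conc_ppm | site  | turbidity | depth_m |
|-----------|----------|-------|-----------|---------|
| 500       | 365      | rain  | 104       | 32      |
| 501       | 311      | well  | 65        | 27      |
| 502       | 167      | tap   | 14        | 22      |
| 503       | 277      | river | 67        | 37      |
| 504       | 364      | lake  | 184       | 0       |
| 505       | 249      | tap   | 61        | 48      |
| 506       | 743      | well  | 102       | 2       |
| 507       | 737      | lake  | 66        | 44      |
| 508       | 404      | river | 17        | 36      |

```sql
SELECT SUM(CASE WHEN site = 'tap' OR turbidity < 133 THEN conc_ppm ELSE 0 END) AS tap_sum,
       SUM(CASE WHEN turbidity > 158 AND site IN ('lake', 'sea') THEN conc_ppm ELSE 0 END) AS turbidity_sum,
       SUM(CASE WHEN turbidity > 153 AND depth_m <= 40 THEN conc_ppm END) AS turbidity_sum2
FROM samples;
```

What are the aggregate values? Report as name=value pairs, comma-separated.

tap_sum=3253, turbidity_sum=364, turbidity_sum2=364

[tap_sum: site = 'tap' OR turbidity < 133]
sample_id=500: ✓ → 365
sample_id=501: ✓ → 311
sample_id=502: ✓ → 167
sample_id=503: ✓ → 277
sample_id=504: ✗
sample_id=505: ✓ → 249
sample_id=506: ✓ → 743
sample_id=507: ✓ → 737
sample_id=508: ✓ → 404
tap_sum = 365 + 311 + 167 + 277 + 249 + 743 + 737 + 404 = 3253
—
[turbidity_sum: turbidity > 158 AND site IN ('lake', 'sea')]
sample_id=500: ✗
sample_id=501: ✗
sample_id=502: ✗
sample_id=503: ✗
sample_id=504: ✓ → 364
sample_id=505: ✗
sample_id=506: ✗
sample_id=507: ✗
sample_id=508: ✗
turbidity_sum = 364
—
[turbidity_sum2: turbidity > 153 AND depth_m <= 40]
sample_id=500: ✗
sample_id=501: ✗
sample_id=502: ✗
sample_id=503: ✗
sample_id=504: ✓ → 364
sample_id=505: ✗
sample_id=506: ✗
sample_id=507: ✗
sample_id=508: ✗
turbidity_sum2 = 364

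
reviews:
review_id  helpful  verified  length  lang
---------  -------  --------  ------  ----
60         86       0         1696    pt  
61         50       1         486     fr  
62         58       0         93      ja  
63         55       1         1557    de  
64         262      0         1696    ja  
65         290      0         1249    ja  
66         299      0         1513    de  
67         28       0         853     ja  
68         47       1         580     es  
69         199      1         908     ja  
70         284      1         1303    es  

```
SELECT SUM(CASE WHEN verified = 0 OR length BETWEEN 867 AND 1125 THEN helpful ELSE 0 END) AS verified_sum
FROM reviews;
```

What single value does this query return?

review_id=60: ✓ → 86
review_id=61: ✗
review_id=62: ✓ → 58
review_id=63: ✗
review_id=64: ✓ → 262
review_id=65: ✓ → 290
review_id=66: ✓ → 299
review_id=67: ✓ → 28
review_id=68: ✗
review_id=69: ✓ → 199
review_id=70: ✗
verified_sum = 86 + 58 + 262 + 290 + 299 + 28 + 199 = 1222

1222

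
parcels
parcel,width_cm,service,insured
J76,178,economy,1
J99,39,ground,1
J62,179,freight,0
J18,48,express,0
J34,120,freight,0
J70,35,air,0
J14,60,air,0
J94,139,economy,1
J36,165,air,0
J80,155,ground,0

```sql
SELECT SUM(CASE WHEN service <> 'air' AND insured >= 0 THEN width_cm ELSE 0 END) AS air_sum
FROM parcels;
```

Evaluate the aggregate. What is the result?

858

parcel=J76: ✓ → 178
parcel=J99: ✓ → 39
parcel=J62: ✓ → 179
parcel=J18: ✓ → 48
parcel=J34: ✓ → 120
parcel=J70: ✗
parcel=J14: ✗
parcel=J94: ✓ → 139
parcel=J36: ✗
parcel=J80: ✓ → 155
air_sum = 178 + 39 + 179 + 48 + 120 + 139 + 155 = 858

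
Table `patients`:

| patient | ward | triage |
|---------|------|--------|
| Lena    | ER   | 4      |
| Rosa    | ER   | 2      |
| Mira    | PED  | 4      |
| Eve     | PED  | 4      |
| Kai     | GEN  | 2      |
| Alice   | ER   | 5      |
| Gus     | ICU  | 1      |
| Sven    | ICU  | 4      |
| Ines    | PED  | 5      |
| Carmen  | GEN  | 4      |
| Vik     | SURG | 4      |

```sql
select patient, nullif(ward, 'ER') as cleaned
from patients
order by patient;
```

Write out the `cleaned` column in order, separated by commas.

NULL, GEN, PED, ICU, PED, GEN, NULL, PED, NULL, ICU, SURG

patient=Alice: ward=ER vs ER: equal → NULL
patient=Carmen: ward=GEN vs ER: differ → GEN
patient=Eve: ward=PED vs ER: differ → PED
patient=Gus: ward=ICU vs ER: differ → ICU
patient=Ines: ward=PED vs ER: differ → PED
patient=Kai: ward=GEN vs ER: differ → GEN
patient=Lena: ward=ER vs ER: equal → NULL
patient=Mira: ward=PED vs ER: differ → PED
patient=Rosa: ward=ER vs ER: equal → NULL
patient=Sven: ward=ICU vs ER: differ → ICU
patient=Vik: ward=SURG vs ER: differ → SURG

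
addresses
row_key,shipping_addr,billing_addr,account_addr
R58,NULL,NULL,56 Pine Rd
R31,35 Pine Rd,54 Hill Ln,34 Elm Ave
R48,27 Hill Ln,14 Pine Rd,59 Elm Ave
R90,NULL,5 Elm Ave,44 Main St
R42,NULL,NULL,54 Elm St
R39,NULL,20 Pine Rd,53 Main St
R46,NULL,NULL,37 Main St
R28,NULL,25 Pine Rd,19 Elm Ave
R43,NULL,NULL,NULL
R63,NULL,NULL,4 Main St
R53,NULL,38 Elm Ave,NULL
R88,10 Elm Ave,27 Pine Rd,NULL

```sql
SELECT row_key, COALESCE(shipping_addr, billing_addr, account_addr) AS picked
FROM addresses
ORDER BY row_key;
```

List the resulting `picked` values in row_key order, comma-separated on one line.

row_key=R28: shipping_addr=NULL, billing_addr=25 Pine Rd → 25 Pine Rd
row_key=R31: shipping_addr=35 Pine Rd → 35 Pine Rd
row_key=R39: shipping_addr=NULL, billing_addr=20 Pine Rd → 20 Pine Rd
row_key=R42: shipping_addr=NULL, billing_addr=NULL, account_addr=54 Elm St → 54 Elm St
row_key=R43: shipping_addr=NULL, billing_addr=NULL, account_addr=NULL (all NULL) → NULL
row_key=R46: shipping_addr=NULL, billing_addr=NULL, account_addr=37 Main St → 37 Main St
row_key=R48: shipping_addr=27 Hill Ln → 27 Hill Ln
row_key=R53: shipping_addr=NULL, billing_addr=38 Elm Ave → 38 Elm Ave
row_key=R58: shipping_addr=NULL, billing_addr=NULL, account_addr=56 Pine Rd → 56 Pine Rd
row_key=R63: shipping_addr=NULL, billing_addr=NULL, account_addr=4 Main St → 4 Main St
row_key=R88: shipping_addr=10 Elm Ave → 10 Elm Ave
row_key=R90: shipping_addr=NULL, billing_addr=5 Elm Ave → 5 Elm Ave

25 Pine Rd, 35 Pine Rd, 20 Pine Rd, 54 Elm St, NULL, 37 Main St, 27 Hill Ln, 38 Elm Ave, 56 Pine Rd, 4 Main St, 10 Elm Ave, 5 Elm Ave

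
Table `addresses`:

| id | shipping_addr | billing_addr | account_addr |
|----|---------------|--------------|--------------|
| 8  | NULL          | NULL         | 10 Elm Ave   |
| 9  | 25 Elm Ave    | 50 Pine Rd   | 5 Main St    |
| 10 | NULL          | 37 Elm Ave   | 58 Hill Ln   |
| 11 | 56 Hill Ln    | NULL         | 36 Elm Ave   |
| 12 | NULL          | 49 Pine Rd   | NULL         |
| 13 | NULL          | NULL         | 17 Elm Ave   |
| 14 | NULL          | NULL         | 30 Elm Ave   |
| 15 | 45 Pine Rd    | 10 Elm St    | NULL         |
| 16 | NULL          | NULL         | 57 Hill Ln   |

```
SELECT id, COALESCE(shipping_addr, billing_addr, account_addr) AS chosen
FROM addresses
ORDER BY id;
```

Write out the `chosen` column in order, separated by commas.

id=8: shipping_addr=NULL, billing_addr=NULL, account_addr=10 Elm Ave → 10 Elm Ave
id=9: shipping_addr=25 Elm Ave → 25 Elm Ave
id=10: shipping_addr=NULL, billing_addr=37 Elm Ave → 37 Elm Ave
id=11: shipping_addr=56 Hill Ln → 56 Hill Ln
id=12: shipping_addr=NULL, billing_addr=49 Pine Rd → 49 Pine Rd
id=13: shipping_addr=NULL, billing_addr=NULL, account_addr=17 Elm Ave → 17 Elm Ave
id=14: shipping_addr=NULL, billing_addr=NULL, account_addr=30 Elm Ave → 30 Elm Ave
id=15: shipping_addr=45 Pine Rd → 45 Pine Rd
id=16: shipping_addr=NULL, billing_addr=NULL, account_addr=57 Hill Ln → 57 Hill Ln

10 Elm Ave, 25 Elm Ave, 37 Elm Ave, 56 Hill Ln, 49 Pine Rd, 17 Elm Ave, 30 Elm Ave, 45 Pine Rd, 57 Hill Ln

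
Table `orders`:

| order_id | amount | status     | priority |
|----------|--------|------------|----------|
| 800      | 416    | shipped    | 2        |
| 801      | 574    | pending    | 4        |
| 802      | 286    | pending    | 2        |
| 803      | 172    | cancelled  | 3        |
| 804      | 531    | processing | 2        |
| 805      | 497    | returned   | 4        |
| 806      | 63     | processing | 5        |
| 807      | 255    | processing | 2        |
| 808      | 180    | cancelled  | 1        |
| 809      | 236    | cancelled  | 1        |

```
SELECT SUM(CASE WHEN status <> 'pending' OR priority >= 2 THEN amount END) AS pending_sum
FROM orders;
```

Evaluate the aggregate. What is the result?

order_id=800: ✓ → 416
order_id=801: ✓ → 574
order_id=802: ✓ → 286
order_id=803: ✓ → 172
order_id=804: ✓ → 531
order_id=805: ✓ → 497
order_id=806: ✓ → 63
order_id=807: ✓ → 255
order_id=808: ✓ → 180
order_id=809: ✓ → 236
pending_sum = 416 + 574 + 286 + 172 + 531 + 497 + 63 + 255 + 180 + 236 = 3210

3210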